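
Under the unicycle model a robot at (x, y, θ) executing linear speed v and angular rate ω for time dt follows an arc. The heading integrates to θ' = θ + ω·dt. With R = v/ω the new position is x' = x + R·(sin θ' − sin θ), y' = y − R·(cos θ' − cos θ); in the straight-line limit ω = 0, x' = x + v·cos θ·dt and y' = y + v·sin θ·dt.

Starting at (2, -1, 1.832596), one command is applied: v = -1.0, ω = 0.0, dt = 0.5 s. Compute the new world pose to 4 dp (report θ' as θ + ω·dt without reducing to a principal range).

(2.1294, -1.4830, 1.8326)

θ' = 1.8326 + 0.0·0.5 = 1.8326
ω = 0 → straight: x' = 2 + -1.0·cos(1.8326)·0.5 = 2.1294
y' = -1 + -1.0·sin(1.8326)·0.5 = -1.4830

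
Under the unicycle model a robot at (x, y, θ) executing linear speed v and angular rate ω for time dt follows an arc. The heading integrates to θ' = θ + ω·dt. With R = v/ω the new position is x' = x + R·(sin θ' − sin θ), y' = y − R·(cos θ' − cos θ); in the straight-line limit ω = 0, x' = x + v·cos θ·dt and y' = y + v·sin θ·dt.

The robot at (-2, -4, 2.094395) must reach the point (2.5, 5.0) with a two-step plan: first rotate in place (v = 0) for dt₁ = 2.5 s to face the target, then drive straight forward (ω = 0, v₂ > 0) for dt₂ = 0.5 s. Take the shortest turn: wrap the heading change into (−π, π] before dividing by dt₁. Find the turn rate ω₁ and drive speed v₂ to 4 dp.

ω₁ = -0.3949, v₂ = 20.1246

heading to target = atan2(5−-4, 2.5−-2) = 1.1071
Δθ = wrap(1.1071 − 2.0944) = -0.9872; ω₁ = Δθ/dt₁ = -0.3949
distance = √((2.5−-2)² + (5−-4)²) = 10.0623; v₂ = distance/dt₂ = 20.1246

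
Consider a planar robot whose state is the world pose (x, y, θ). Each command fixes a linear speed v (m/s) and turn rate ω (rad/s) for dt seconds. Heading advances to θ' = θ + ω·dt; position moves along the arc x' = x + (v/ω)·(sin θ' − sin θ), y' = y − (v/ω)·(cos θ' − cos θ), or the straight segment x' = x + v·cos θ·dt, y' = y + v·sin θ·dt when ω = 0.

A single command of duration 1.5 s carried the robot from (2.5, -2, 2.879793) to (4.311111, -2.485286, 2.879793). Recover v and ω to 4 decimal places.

v = -1.2500, ω = 0.0000

Δθ = 2.879793 − 2.879793 = 0.000000
ω = Δθ/dt = 0.000000/1.5 = 0.0000
ω = 0 → v = (Δx·cos θ + Δy·sin θ)/dt = -1.2500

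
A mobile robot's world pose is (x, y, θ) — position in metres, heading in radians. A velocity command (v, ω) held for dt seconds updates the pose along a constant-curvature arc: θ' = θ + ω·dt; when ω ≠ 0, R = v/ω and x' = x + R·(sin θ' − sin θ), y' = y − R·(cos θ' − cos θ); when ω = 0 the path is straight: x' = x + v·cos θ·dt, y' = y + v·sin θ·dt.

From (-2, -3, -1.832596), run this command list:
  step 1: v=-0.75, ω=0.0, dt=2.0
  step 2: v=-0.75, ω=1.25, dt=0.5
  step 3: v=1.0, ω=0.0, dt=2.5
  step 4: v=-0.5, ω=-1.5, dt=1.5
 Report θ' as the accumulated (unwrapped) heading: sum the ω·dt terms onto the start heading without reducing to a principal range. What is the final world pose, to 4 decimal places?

(-0.3271, -3.0843, -3.4576)

step 1: θ'=-1.8326 (straight) → pose (-1.6118, -1.5511, -1.8326)
step 2: θ'=-1.2076 (R=-0.6000) → pose (-1.6305, -1.1827, -1.2076)
step 3: θ'=-1.2076 (straight) → pose (-0.7423, -3.5196, -1.2076)
step 4: θ'=-3.4576 (R=0.3333) → pose (-0.3271, -3.0843, -3.4576)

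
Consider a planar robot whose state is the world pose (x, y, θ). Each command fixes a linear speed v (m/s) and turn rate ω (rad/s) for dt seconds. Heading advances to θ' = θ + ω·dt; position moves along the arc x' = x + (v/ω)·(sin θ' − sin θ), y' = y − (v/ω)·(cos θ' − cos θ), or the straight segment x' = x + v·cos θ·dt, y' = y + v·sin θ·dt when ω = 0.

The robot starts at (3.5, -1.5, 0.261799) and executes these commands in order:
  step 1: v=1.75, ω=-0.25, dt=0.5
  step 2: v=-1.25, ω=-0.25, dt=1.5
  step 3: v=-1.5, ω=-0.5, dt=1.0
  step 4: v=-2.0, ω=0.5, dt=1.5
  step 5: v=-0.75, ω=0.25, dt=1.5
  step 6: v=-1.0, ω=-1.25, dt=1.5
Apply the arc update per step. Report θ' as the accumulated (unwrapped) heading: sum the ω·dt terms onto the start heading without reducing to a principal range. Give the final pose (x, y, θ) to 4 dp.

(-3.7499, 0.9583, -1.4882)

step 1: θ'=0.1368 (R=-7.0000) → pose (4.3571, -1.3269, 0.1368)
step 2: θ'=-0.2382 (R=5.0000) → pose (2.4955, -1.2324, -0.2382)
step 3: θ'=-0.7382 (R=3.0000) → pose (1.1845, -0.5362, -0.7382)
step 4: θ'=0.0118 (R=-4.0000) → pose (-1.5546, 0.5048, 0.0118)
step 5: θ'=0.3868 (R=-3.0000) → pose (-2.6508, 0.2834, 0.3868)
step 6: θ'=-1.4882 (R=0.8000) → pose (-3.7499, 0.9583, -1.4882)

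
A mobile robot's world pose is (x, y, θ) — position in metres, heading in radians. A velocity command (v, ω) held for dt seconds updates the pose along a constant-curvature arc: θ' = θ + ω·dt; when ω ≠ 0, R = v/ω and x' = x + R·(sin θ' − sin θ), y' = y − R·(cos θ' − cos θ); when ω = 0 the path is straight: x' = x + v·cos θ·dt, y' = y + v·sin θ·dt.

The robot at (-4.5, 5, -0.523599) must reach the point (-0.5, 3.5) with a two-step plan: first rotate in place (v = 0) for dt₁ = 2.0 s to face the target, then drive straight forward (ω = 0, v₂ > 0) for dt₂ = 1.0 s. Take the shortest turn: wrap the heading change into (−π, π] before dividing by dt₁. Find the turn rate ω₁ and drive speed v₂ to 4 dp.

ω₁ = 0.0824, v₂ = 4.2720

heading to target = atan2(3.5−5, -0.5−-4.5) = -0.3588
Δθ = wrap(-0.3588 − -0.5236) = 0.1648; ω₁ = Δθ/dt₁ = 0.0824
distance = √((-0.5−-4.5)² + (3.5−5)²) = 4.2720; v₂ = distance/dt₂ = 4.2720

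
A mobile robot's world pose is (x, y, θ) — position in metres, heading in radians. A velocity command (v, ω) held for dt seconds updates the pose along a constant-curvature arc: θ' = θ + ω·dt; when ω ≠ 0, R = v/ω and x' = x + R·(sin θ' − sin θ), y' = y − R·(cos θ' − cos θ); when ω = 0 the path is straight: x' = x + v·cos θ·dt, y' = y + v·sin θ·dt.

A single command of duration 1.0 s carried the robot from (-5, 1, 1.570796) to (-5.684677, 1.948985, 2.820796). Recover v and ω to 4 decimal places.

Δθ = 2.820796 − 1.570796 = 1.250000
ω = Δθ/dt = 1.250000/1.0 = 1.2500
R = −Δy/(cos θ' − cos θ) = 1.0000
v = R·ω = 1.0000·1.2500 = 1.2500

v = 1.2500, ω = 1.2500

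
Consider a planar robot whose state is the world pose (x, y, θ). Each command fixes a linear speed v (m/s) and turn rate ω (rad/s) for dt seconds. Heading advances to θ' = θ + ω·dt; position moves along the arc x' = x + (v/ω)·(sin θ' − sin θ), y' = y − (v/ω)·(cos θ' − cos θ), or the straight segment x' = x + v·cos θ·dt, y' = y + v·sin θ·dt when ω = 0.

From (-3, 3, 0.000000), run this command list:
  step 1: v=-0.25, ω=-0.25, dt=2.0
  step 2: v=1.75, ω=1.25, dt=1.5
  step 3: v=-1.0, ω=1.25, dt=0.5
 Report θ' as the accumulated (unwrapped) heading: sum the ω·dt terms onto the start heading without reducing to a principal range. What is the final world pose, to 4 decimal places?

(-1.3777, 3.5901, 2.0000)

step 1: θ'=-0.5000 (R=1.0000) → pose (-3.4794, 3.1224, -0.5000)
step 2: θ'=1.3750 (R=1.4000) → pose (-1.4350, 4.0787, 1.3750)
step 3: θ'=2.0000 (R=-0.8000) → pose (-1.3777, 3.5901, 2.0000)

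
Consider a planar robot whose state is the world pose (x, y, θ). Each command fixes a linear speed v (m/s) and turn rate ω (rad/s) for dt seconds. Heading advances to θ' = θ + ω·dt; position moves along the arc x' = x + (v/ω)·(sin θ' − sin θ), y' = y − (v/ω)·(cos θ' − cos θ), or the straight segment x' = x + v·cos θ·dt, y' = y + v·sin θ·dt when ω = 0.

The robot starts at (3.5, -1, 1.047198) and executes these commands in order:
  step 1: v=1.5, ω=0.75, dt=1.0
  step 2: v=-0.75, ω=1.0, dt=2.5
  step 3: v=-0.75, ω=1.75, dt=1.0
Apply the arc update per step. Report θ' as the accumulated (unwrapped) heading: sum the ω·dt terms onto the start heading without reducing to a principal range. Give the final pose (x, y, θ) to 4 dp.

step 1: θ'=1.7972 (R=2.0000) → pose (3.7169, 0.4489, 1.7972)
step 2: θ'=4.2972 (R=-0.7500) → pose (5.1340, 0.3148, 4.2972)
step 3: θ'=6.0472 (R=-0.4286) → pose (4.8421, 0.9043, 6.0472)

(4.8421, 0.9043, 6.0472)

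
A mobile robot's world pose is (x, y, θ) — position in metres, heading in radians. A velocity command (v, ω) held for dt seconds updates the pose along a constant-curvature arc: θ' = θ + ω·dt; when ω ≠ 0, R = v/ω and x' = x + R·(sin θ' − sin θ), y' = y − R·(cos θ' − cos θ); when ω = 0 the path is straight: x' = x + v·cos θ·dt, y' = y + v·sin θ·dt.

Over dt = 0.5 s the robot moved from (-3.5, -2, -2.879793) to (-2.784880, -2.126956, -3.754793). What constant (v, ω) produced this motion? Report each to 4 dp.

Δθ = -3.754793 − -2.879793 = -0.875000
ω = Δθ/dt = -0.875000/0.5 = -1.7500
R = Δx/(sin θ' − sin θ) = 0.8571
v = R·ω = 0.8571·-1.7500 = -1.5000

v = -1.5000, ω = -1.7500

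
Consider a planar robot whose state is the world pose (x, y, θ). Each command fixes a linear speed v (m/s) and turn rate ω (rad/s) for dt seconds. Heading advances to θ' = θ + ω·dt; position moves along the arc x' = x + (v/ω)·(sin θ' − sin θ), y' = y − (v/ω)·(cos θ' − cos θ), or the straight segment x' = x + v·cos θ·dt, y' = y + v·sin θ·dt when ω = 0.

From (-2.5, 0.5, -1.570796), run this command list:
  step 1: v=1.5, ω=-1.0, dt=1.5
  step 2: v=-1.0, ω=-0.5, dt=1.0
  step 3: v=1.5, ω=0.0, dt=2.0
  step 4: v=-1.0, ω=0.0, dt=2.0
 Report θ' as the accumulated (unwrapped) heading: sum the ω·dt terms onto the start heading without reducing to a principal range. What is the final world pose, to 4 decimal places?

(-3.8294, -0.7565, -3.5708)

step 1: θ'=-3.0708 (R=-1.5000) → pose (-3.8939, -0.9962, -3.0708)
step 2: θ'=-3.5708 (R=2.0000) → pose (-2.9201, -1.1726, -3.5708)
step 3: θ'=-3.5708 (straight) → pose (-5.6480, 0.0758, -3.5708)
step 4: θ'=-3.5708 (straight) → pose (-3.8294, -0.7565, -3.5708)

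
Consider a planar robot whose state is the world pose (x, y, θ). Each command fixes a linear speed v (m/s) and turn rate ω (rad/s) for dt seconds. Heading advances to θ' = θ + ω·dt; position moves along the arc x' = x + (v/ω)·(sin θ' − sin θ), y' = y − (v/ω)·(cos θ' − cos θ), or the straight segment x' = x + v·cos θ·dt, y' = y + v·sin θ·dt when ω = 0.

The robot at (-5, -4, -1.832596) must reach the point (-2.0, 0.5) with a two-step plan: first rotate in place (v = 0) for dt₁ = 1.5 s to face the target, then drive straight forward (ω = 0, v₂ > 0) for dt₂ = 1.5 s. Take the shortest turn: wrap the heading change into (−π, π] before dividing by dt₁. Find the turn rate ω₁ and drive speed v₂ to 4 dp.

heading to target = atan2(0.5−-4, -2−-5) = 0.9828
Δθ = wrap(0.9828 − -1.8326) = 2.8154; ω₁ = Δθ/dt₁ = 1.8769
distance = √((-2−-5)² + (0.5−-4)²) = 5.4083; v₂ = distance/dt₂ = 3.6056

ω₁ = 1.8769, v₂ = 3.6056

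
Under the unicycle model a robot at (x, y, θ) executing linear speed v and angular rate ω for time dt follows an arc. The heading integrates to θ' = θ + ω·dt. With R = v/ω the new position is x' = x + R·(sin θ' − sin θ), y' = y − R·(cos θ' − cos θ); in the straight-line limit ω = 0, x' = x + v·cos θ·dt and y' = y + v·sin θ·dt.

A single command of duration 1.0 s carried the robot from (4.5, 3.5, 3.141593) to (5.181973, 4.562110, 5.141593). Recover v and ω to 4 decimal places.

Δθ = 5.141593 − 3.141593 = 2.000000
ω = Δθ/dt = 2.000000/1.0 = 2.0000
R = −Δy/(cos θ' − cos θ) = -0.7500
v = R·ω = -0.7500·2.0000 = -1.5000

v = -1.5000, ω = 2.0000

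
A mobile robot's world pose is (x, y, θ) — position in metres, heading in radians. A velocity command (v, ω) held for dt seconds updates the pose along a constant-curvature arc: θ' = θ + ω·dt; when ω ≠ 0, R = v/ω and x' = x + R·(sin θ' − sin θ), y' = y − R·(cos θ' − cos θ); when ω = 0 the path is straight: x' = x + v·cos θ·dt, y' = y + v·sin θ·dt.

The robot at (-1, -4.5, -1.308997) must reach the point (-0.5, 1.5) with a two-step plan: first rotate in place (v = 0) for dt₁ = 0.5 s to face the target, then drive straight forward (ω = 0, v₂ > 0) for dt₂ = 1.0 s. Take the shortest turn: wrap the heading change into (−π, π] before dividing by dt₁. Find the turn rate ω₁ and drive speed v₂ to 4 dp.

ω₁ = 5.5933, v₂ = 6.0208

heading to target = atan2(1.5−-4.5, -0.5−-1) = 1.4877
Δθ = wrap(1.4877 − -1.3090) = 2.7967; ω₁ = Δθ/dt₁ = 5.5933
distance = √((-0.5−-1)² + (1.5−-4.5)²) = 6.0208; v₂ = distance/dt₂ = 6.0208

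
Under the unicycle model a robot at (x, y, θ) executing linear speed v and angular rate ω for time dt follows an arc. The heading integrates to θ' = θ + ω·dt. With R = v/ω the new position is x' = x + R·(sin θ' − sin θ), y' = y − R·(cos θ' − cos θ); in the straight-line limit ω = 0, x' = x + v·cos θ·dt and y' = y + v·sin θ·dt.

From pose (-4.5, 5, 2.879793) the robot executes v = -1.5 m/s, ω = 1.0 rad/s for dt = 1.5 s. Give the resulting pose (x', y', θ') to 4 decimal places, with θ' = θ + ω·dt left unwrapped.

θ' = 2.8798 + 1.0·1.5 = 4.3798
R = v/ω = -1.5/1.0 = -1.5000
x' = -4.5 + -1.5000·(sin 4.3798 − sin 2.8798) = -2.6940
y' = 5 − -1.5000·(cos 4.3798 − cos 2.8798) = 5.9591

(-2.6940, 5.9591, 4.3798)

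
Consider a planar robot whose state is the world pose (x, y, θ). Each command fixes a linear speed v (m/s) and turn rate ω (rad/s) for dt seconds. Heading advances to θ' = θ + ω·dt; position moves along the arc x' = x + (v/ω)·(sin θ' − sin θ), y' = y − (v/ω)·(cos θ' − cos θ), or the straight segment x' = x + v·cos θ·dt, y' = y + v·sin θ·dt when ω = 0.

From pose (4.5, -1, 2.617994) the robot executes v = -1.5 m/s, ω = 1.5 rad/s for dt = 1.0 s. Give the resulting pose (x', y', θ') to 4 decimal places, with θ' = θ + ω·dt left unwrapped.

θ' = 2.6180 + 1.5·1.0 = 4.1180
R = v/ω = -1.5/1.5 = -1.0000
x' = 4.5 + -1.0000·(sin 4.1180 − sin 2.6180) = 5.8285
y' = -1 − -1.0000·(cos 4.1180 − cos 2.6180) = -0.6940

(5.8285, -0.6940, 4.1180)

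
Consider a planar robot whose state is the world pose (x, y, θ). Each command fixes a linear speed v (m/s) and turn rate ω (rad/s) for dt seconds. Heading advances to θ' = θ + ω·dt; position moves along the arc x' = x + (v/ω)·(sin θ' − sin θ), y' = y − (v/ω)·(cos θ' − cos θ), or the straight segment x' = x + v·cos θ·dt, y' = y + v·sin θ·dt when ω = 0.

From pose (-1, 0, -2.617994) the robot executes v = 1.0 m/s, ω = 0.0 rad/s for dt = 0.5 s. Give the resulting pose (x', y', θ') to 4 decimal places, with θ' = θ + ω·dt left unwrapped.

(-1.4330, -0.2500, -2.6180)

θ' = -2.6180 + 0.0·0.5 = -2.6180
ω = 0 → straight: x' = -1 + 1.0·cos(-2.6180)·0.5 = -1.4330
y' = 0 + 1.0·sin(-2.6180)·0.5 = -0.2500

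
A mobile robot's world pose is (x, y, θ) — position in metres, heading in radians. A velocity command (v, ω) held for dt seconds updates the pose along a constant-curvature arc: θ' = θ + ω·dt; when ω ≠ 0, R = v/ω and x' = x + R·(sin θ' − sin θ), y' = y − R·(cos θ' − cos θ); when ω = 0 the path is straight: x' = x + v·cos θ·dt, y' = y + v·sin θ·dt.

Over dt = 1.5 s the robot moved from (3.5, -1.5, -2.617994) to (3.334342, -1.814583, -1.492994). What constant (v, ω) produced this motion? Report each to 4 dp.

v = 0.2500, ω = 0.7500

Δθ = -1.492994 − -2.617994 = 1.125000
ω = Δθ/dt = 1.125000/1.5 = 0.7500
R = −Δy/(cos θ' − cos θ) = 0.3333
v = R·ω = 0.3333·0.7500 = 0.2500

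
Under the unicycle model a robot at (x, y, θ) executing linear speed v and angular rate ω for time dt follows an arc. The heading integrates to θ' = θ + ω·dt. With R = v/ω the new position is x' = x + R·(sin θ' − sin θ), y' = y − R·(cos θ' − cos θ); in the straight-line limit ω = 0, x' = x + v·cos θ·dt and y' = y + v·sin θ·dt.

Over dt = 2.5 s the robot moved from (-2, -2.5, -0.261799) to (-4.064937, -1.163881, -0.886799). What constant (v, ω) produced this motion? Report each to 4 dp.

v = -1.0000, ω = -0.2500

Δθ = -0.886799 − -0.261799 = -0.625000
ω = Δθ/dt = -0.625000/2.5 = -0.2500
R = Δx/(sin θ' − sin θ) = 4.0000
v = R·ω = 4.0000·-0.2500 = -1.0000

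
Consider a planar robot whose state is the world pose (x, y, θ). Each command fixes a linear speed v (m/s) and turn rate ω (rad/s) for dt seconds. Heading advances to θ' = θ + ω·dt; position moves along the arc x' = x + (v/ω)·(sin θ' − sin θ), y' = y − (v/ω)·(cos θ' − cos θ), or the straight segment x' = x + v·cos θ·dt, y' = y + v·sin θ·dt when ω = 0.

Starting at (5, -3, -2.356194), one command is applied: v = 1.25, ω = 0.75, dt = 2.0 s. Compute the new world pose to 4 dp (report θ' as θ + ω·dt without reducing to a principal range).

(4.9196, -5.2707, -0.8562)

θ' = -2.3562 + 0.75·2.0 = -0.8562
R = v/ω = 1.25/0.75 = 1.6667
x' = 5 + 1.6667·(sin -0.8562 − sin -2.3562) = 4.9196
y' = -3 − 1.6667·(cos -0.8562 − cos -2.3562) = -5.2707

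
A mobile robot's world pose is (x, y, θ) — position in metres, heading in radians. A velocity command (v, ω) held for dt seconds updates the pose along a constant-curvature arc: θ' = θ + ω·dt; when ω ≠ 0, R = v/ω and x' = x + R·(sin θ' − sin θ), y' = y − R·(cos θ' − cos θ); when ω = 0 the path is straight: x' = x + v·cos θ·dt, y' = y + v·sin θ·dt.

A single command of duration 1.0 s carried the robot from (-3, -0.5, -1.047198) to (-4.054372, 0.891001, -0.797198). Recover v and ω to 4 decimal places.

v = -1.7500, ω = 0.2500

Δθ = -0.797198 − -1.047198 = 0.250000
ω = Δθ/dt = 0.250000/1.0 = 0.2500
R = −Δy/(cos θ' − cos θ) = -7.0000
v = R·ω = -7.0000·0.2500 = -1.7500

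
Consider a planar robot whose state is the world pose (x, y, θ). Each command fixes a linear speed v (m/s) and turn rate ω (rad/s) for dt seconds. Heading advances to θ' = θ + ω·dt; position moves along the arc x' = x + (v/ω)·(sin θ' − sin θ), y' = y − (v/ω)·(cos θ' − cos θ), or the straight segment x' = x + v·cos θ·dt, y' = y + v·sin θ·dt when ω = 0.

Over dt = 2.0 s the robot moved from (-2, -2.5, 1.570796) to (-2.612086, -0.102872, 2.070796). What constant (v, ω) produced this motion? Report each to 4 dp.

Δθ = 2.070796 − 1.570796 = 0.500000
ω = Δθ/dt = 0.500000/2.0 = 0.2500
R = −Δy/(cos θ' − cos θ) = 5.0000
v = R·ω = 5.0000·0.2500 = 1.2500

v = 1.2500, ω = 0.2500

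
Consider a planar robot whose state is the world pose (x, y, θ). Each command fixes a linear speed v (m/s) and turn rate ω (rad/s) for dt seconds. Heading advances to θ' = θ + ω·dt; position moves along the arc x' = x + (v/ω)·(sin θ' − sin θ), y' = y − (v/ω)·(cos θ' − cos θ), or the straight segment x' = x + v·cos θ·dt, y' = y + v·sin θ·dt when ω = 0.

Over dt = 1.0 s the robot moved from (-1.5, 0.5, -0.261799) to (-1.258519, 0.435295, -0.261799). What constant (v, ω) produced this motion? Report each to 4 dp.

Δθ = -0.261799 − -0.261799 = 0.000000
ω = Δθ/dt = 0.000000/1.0 = 0.0000
ω = 0 → v = (Δx·cos θ + Δy·sin θ)/dt = 0.2500

v = 0.2500, ω = 0.0000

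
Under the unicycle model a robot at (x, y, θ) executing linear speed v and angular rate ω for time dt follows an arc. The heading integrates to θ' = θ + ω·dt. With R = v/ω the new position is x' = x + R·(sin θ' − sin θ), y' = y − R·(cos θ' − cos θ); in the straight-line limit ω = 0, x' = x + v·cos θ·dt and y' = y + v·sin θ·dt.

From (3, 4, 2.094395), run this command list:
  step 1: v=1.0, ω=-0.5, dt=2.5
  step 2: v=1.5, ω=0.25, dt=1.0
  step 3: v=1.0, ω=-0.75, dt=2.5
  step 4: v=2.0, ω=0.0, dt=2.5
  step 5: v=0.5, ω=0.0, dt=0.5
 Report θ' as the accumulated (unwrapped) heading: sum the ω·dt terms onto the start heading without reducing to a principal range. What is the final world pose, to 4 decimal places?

(9.9366, 4.2034, -0.7806)

step 1: θ'=0.8444 (R=-2.0000) → pose (3.2369, 6.3284, 0.8444)
step 2: θ'=1.0944 (R=6.0000) → pose (4.0834, 7.5620, 1.0944)
step 3: θ'=-0.7806 (R=-1.3333) → pose (6.2065, 7.8978, -0.7806)
step 4: θ'=-0.7806 (straight) → pose (9.7590, 4.3793, -0.7806)
step 5: θ'=-0.7806 (straight) → pose (9.9366, 4.2034, -0.7806)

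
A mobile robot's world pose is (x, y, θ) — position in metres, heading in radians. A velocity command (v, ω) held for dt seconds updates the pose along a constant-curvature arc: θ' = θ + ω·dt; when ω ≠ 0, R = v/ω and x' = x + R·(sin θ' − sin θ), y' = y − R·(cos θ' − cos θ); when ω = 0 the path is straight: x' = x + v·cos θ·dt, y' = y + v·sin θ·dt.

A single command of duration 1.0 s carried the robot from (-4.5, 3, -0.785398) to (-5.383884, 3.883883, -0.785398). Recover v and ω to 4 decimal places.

Δθ = -0.785398 − -0.785398 = 0.000000
ω = Δθ/dt = 0.000000/1.0 = 0.0000
ω = 0 → v = (Δx·cos θ + Δy·sin θ)/dt = -1.2500

v = -1.2500, ω = 0.0000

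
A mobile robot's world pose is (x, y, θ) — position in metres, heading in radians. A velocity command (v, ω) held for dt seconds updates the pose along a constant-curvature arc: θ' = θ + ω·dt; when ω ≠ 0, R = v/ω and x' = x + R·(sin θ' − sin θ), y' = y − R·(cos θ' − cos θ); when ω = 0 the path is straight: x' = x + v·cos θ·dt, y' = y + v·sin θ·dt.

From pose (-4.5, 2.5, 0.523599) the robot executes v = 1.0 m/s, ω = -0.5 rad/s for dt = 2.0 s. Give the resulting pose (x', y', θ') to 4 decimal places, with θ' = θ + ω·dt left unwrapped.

θ' = 0.5236 + -0.5·2.0 = -0.4764
R = v/ω = 1.0/-0.5 = -2.0000
x' = -4.5 + -2.0000·(sin -0.4764 − sin 0.5236) = -2.5828
y' = 2.5 − -2.0000·(cos -0.4764 − cos 0.5236) = 2.5453

(-2.5828, 2.5453, -0.4764)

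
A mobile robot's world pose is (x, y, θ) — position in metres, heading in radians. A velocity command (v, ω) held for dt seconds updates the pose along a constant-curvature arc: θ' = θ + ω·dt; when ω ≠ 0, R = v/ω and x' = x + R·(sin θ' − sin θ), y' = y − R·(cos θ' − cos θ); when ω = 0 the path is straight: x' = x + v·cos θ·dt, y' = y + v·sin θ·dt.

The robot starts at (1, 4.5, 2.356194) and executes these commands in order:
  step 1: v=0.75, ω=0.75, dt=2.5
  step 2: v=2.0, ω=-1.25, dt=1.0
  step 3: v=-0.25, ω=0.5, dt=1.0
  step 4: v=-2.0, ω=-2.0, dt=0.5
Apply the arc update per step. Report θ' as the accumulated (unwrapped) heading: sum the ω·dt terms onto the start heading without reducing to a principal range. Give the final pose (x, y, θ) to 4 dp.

step 1: θ'=4.2312 (R=1.0000) → pose (-0.5935, 4.2557, 4.2312)
step 2: θ'=2.9812 (R=-1.6000) → pose (-2.2674, 3.4168, 2.9812)
step 3: θ'=3.4812 (R=-0.5000) → pose (-2.0210, 3.4390, 3.4812)
step 4: θ'=2.4812 (R=1.0000) → pose (-1.0744, 3.2858, 2.4812)

(-1.0744, 3.2858, 2.4812)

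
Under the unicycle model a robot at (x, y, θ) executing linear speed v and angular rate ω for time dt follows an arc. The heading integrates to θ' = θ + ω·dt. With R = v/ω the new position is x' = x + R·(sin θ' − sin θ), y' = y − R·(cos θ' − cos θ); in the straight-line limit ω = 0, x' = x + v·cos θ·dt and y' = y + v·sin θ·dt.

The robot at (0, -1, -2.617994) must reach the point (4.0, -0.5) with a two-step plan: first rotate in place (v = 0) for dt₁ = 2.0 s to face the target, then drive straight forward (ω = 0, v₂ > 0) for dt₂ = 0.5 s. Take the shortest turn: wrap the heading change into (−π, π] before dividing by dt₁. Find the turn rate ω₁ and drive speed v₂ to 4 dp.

ω₁ = 1.3712, v₂ = 8.0623

heading to target = atan2(-0.5−-1, 4−0) = 0.1244
Δθ = wrap(0.1244 − -2.6180) = 2.7423; ω₁ = Δθ/dt₁ = 1.3712
distance = √((4−0)² + (-0.5−-1)²) = 4.0311; v₂ = distance/dt₂ = 8.0623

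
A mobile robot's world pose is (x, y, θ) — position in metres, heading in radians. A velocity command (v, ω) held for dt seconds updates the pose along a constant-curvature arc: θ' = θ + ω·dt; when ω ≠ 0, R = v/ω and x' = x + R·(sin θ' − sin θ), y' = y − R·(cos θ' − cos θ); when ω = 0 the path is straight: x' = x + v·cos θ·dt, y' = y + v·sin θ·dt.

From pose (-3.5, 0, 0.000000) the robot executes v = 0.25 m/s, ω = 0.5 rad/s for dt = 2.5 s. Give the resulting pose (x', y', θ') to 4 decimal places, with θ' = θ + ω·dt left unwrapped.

θ' = 0.0000 + 0.5·2.5 = 1.2500
R = v/ω = 0.25/0.5 = 0.5000
x' = -3.5 + 0.5000·(sin 1.2500 − sin 0.0000) = -3.0255
y' = 0 − 0.5000·(cos 1.2500 − cos 0.0000) = 0.3423

(-3.0255, 0.3423, 1.2500)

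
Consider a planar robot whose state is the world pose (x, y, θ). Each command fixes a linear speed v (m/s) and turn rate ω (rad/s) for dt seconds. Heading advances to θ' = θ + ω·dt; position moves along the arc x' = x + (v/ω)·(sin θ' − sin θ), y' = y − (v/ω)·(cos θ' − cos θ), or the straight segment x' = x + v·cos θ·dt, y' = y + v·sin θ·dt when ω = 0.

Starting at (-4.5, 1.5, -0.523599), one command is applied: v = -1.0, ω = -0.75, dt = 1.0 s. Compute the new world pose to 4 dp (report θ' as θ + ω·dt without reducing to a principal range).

(-5.1082, 2.2642, -1.2736)

θ' = -0.5236 + -0.75·1.0 = -1.2736
R = v/ω = -1.0/-0.75 = 1.3333
x' = -4.5 + 1.3333·(sin -1.2736 − sin -0.5236) = -5.1082
y' = 1.5 − 1.3333·(cos -1.2736 − cos -0.5236) = 2.2642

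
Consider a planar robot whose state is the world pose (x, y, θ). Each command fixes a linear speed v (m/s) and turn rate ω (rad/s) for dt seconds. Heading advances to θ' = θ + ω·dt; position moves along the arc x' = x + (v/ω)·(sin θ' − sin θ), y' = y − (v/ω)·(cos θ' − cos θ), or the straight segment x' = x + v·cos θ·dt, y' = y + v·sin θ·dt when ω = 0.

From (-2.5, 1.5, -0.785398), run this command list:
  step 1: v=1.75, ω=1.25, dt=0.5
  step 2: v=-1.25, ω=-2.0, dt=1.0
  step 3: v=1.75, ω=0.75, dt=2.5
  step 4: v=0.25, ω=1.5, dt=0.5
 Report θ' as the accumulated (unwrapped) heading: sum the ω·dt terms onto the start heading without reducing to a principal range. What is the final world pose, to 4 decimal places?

step 1: θ'=-0.1604 (R=1.4000) → pose (-1.7336, 1.1079, -0.1604)
step 2: θ'=-2.1604 (R=0.6250) → pose (-2.1533, 2.0724, -2.1604)
step 3: θ'=-0.2854 (R=2.3333) → pose (-0.8708, -1.4639, -0.2854)
step 4: θ'=0.4646 (R=0.1667) → pose (-0.7492, -1.4530, 0.4646)

(-0.7492, -1.4530, 0.4646)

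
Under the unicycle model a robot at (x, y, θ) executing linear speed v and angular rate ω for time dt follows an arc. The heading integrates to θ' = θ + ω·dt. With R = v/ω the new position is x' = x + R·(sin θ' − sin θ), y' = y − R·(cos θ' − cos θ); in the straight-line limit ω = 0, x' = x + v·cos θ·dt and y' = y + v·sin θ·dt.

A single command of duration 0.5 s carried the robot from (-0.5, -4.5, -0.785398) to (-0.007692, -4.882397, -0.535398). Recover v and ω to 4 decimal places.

v = 1.2500, ω = 0.5000

Δθ = -0.535398 − -0.785398 = 0.250000
ω = Δθ/dt = 0.250000/0.5 = 0.5000
R = Δx/(sin θ' − sin θ) = 2.5000
v = R·ω = 2.5000·0.5000 = 1.2500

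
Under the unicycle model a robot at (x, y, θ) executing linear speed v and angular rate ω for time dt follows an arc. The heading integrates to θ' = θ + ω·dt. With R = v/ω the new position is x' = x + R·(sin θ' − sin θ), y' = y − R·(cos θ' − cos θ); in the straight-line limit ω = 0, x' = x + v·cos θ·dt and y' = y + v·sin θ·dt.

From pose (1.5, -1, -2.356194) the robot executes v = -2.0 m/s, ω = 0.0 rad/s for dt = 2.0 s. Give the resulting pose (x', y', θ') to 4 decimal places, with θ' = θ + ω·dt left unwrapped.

θ' = -2.3562 + 0.0·2.0 = -2.3562
ω = 0 → straight: x' = 1.5 + -2.0·cos(-2.3562)·2.0 = 4.3284
y' = -1 + -2.0·sin(-2.3562)·2.0 = 1.8284

(4.3284, 1.8284, -2.3562)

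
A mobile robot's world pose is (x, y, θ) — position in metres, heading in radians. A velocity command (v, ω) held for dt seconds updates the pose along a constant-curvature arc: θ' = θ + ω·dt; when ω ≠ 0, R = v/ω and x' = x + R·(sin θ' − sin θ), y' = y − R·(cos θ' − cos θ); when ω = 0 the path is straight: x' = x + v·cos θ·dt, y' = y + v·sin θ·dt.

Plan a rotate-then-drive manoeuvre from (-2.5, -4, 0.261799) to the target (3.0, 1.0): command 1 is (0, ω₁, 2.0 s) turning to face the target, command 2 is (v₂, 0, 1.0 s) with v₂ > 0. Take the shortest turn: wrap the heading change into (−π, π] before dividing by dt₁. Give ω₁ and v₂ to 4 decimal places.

ω₁ = 0.2380, v₂ = 7.4330

heading to target = atan2(1−-4, 3−-2.5) = 0.7378
Δθ = wrap(0.7378 − 0.2618) = 0.4760; ω₁ = Δθ/dt₁ = 0.2380
distance = √((3−-2.5)² + (1−-4)²) = 7.4330; v₂ = distance/dt₂ = 7.4330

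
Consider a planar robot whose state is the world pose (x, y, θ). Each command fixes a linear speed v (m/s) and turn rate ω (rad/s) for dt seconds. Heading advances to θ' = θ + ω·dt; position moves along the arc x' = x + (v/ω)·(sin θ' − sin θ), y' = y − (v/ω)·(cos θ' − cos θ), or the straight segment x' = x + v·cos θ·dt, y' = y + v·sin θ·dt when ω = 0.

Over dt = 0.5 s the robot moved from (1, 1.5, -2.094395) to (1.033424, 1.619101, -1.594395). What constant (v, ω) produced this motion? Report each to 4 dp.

v = -0.2500, ω = 1.0000

Δθ = -1.594395 − -2.094395 = 0.500000
ω = Δθ/dt = 0.500000/0.5 = 1.0000
R = −Δy/(cos θ' − cos θ) = -0.2500
v = R·ω = -0.2500·1.0000 = -0.2500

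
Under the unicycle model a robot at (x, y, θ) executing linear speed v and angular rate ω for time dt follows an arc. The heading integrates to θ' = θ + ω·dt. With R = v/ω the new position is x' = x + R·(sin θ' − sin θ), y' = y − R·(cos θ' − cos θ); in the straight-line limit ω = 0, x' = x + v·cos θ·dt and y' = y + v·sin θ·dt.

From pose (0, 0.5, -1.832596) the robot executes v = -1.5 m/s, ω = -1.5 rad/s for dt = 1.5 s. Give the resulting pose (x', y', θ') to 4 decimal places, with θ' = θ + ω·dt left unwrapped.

θ' = -1.8326 + -1.5·1.5 = -4.0826
R = v/ω = -1.5/-1.5 = 1.0000
x' = 0 + 1.0000·(sin -4.0826 − sin -1.8326) = 1.7741
y' = 0.5 − 1.0000·(cos -4.0826 − cos -1.8326) = 0.8302

(1.7741, 0.8302, -4.0826)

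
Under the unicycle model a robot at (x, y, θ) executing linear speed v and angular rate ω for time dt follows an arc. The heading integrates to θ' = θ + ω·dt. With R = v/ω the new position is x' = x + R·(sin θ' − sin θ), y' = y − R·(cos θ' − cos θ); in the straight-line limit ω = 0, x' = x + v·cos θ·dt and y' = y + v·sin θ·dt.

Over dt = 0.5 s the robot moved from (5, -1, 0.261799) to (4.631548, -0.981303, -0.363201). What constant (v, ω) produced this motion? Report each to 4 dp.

v = -0.7500, ω = -1.2500

Δθ = -0.363201 − 0.261799 = -0.625000
ω = Δθ/dt = -0.625000/0.5 = -1.2500
R = Δx/(sin θ' − sin θ) = 0.6000
v = R·ω = 0.6000·-1.2500 = -0.7500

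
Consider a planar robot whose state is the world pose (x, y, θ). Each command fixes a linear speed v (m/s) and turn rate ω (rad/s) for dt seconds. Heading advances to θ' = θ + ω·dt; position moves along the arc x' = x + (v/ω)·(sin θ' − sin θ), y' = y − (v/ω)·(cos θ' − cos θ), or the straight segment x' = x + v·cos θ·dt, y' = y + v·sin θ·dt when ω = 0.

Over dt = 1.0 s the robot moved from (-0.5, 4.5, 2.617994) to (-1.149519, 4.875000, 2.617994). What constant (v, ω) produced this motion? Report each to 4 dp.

v = 0.7500, ω = 0.0000

Δθ = 2.617994 − 2.617994 = 0.000000
ω = Δθ/dt = 0.000000/1.0 = 0.0000
ω = 0 → v = (Δx·cos θ + Δy·sin θ)/dt = 0.7500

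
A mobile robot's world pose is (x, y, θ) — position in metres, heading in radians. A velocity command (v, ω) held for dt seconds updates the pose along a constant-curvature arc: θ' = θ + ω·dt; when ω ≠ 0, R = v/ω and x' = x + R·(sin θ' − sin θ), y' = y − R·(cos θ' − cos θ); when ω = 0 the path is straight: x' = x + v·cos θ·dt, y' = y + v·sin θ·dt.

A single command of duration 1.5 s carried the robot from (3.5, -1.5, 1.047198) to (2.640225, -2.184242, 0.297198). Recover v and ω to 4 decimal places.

Δθ = 0.297198 − 1.047198 = -0.750000
ω = Δθ/dt = -0.750000/1.5 = -0.5000
R = Δx/(sin θ' − sin θ) = 1.5000
v = R·ω = 1.5000·-0.5000 = -0.7500

v = -0.7500, ω = -0.5000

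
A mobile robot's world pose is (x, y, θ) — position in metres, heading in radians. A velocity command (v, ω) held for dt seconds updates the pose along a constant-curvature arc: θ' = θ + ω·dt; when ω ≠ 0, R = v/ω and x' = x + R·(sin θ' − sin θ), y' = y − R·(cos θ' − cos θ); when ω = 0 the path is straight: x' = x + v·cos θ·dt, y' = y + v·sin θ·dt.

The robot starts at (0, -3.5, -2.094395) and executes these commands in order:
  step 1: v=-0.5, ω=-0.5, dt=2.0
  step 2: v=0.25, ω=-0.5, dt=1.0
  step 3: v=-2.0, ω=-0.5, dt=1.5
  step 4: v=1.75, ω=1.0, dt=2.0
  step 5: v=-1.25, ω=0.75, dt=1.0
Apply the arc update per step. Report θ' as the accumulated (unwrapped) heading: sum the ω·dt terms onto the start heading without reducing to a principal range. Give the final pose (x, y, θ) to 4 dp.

step 1: θ'=-3.0944 (R=1.0000) → pose (0.8188, -3.0011, -3.0944)
step 2: θ'=-3.5944 (R=-0.5000) → pose (0.5765, -2.9513, -3.5944)
step 3: θ'=-4.3444 (R=4.0000) → pose (2.5588, -5.1092, -4.3444)
step 4: θ'=-2.3444 (R=1.7500) → pose (-0.3260, -4.5160, -2.3444)
step 5: θ'=-1.5944 (R=-1.6667) → pose (0.1478, -3.3908, -1.5944)

(0.1478, -3.3908, -1.5944)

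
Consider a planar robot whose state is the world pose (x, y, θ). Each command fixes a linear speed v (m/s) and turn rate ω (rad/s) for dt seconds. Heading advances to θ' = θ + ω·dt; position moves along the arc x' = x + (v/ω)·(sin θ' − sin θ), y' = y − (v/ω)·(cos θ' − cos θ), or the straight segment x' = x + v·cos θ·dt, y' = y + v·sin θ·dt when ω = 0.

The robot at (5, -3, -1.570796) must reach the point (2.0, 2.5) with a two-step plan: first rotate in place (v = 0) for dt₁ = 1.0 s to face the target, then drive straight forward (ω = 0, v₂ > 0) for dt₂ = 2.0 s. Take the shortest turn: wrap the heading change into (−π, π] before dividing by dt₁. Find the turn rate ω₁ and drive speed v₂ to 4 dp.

heading to target = atan2(2.5−-3, 2−5) = 2.0701
Δθ = wrap(2.0701 − -1.5708) = -2.6422; ω₁ = Δθ/dt₁ = -2.6422
distance = √((2−5)² + (2.5−-3)²) = 6.2650; v₂ = distance/dt₂ = 3.1325

ω₁ = -2.6422, v₂ = 3.1325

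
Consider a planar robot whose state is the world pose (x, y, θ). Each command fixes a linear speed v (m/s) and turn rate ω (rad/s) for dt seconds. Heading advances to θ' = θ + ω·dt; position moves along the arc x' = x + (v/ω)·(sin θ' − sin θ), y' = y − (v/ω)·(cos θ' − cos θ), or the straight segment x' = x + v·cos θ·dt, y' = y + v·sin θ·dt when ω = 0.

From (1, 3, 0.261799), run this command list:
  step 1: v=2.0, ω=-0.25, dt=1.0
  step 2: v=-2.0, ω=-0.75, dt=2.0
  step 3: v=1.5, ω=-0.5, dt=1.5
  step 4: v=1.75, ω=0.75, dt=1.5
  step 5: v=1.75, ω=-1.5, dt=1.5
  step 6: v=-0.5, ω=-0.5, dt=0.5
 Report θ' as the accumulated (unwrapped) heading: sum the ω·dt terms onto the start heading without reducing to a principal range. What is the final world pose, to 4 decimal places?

step 1: θ'=0.0118 (R=-8.0000) → pose (2.9762, 3.2720, 0.0118)
step 2: θ'=-1.4882 (R=2.6667) → pose (0.2871, 5.7185, -1.4882)
step 3: θ'=-2.2382 (R=-3.0000) → pose (-0.3464, 3.6142, -2.2382)
step 4: θ'=-1.1132 (R=2.3333) → pose (-0.6070, 1.1391, -1.1132)
step 5: θ'=-3.3632 (R=-1.1667) → pose (-1.9100, -0.5145, -3.3632)
step 6: θ'=-3.6132 (R=1.0000) → pose (-1.6755, -0.5992, -3.6132)

(-1.6755, -0.5992, -3.6132)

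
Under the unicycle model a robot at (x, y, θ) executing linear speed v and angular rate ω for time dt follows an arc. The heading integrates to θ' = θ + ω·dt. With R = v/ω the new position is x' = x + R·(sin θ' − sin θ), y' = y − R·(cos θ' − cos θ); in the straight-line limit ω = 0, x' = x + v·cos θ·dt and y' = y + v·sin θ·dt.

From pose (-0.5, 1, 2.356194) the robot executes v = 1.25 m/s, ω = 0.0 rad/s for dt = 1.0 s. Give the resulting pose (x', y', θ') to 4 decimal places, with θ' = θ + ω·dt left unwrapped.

(-1.3839, 1.8839, 2.3562)

θ' = 2.3562 + 0.0·1.0 = 2.3562
ω = 0 → straight: x' = -0.5 + 1.25·cos(2.3562)·1.0 = -1.3839
y' = 1 + 1.25·sin(2.3562)·1.0 = 1.8839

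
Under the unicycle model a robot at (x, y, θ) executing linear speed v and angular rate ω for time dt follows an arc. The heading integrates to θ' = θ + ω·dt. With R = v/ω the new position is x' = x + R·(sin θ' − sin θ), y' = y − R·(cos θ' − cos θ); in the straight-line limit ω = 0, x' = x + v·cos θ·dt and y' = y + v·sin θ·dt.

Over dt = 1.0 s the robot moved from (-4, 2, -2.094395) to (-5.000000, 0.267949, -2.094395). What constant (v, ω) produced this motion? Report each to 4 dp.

v = 2.0000, ω = 0.0000

Δθ = -2.094395 − -2.094395 = 0.000000
ω = Δθ/dt = 0.000000/1.0 = 0.0000
ω = 0 → v = (Δx·cos θ + Δy·sin θ)/dt = 2.0000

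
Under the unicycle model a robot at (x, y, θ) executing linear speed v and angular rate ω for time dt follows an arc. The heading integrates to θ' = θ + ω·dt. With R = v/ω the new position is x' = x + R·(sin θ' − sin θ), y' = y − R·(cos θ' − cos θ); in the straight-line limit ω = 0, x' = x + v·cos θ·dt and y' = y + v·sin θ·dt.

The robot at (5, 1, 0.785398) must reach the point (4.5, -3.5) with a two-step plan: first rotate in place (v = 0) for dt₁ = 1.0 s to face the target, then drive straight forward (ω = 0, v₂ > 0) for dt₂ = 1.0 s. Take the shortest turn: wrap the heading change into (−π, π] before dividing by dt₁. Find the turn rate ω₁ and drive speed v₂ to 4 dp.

heading to target = atan2(-3.5−1, 4.5−5) = -1.6815
Δθ = wrap(-1.6815 − 0.7854) = -2.4669; ω₁ = Δθ/dt₁ = -2.4669
distance = √((4.5−5)² + (-3.5−1)²) = 4.5277; v₂ = distance/dt₂ = 4.5277

ω₁ = -2.4669, v₂ = 4.5277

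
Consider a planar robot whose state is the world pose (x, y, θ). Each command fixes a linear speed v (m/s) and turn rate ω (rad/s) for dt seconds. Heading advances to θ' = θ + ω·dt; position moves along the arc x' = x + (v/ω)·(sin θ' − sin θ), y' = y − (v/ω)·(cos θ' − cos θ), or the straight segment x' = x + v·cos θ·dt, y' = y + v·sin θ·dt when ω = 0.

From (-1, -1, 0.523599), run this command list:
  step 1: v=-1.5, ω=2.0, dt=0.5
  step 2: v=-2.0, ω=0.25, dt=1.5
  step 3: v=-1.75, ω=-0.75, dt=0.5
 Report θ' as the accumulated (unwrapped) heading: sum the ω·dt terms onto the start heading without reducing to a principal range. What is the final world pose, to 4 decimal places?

step 1: θ'=1.5236 (R=-0.7500) → pose (-1.3742, -1.6141, 1.5236)
step 2: θ'=1.8986 (R=-8.0000) → pose (-0.9571, -4.5673, 1.8986)
step 3: θ'=1.5236 (R=2.3333) → pose (-0.8354, -5.4286, 1.5236)

(-0.8354, -5.4286, 1.5236)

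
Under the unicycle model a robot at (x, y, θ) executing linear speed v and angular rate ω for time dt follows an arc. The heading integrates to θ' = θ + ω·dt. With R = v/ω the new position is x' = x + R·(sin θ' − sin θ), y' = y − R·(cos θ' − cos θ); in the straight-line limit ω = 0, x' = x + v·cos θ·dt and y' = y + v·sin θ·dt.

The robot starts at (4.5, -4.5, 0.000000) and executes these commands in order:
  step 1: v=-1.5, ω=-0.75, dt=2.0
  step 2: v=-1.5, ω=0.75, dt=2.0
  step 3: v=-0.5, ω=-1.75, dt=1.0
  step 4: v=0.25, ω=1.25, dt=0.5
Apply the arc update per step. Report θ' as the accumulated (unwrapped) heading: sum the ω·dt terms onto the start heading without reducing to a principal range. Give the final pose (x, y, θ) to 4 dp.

step 1: θ'=-1.5000 (R=2.0000) → pose (2.5050, -2.6415, -1.5000)
step 2: θ'=0.0000 (R=-2.0000) → pose (0.5100, -0.7829, 0.0000)
step 3: θ'=-1.7500 (R=0.2857) → pose (0.2289, -0.4463, -1.7500)
step 4: θ'=-1.1250 (R=0.2000) → pose (0.2452, -0.5682, -1.1250)

(0.2452, -0.5682, -1.1250)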